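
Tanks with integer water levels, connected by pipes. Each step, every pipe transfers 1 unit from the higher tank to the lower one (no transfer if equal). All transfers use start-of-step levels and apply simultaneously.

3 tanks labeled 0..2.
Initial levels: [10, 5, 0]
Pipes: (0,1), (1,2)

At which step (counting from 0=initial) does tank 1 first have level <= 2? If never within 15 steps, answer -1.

Step 1: flows [0->1,1->2] -> levels [9 5 1]
Step 2: flows [0->1,1->2] -> levels [8 5 2]
Step 3: flows [0->1,1->2] -> levels [7 5 3]
Step 4: flows [0->1,1->2] -> levels [6 5 4]
Step 5: flows [0->1,1->2] -> levels [5 5 5]
Step 6: flows [0=1,1=2] -> levels [5 5 5]
  -> stable; tank 1 stays at 5 > 2
Tank 1 never reaches <=2 within 15 steps

Answer: -1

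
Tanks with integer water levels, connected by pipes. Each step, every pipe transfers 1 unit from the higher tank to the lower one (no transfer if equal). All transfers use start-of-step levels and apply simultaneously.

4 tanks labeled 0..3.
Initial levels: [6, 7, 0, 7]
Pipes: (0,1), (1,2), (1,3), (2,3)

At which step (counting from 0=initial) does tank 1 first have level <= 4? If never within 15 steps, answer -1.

Step 1: flows [1->0,1->2,1=3,3->2] -> levels [7 5 2 6]
Step 2: flows [0->1,1->2,3->1,3->2] -> levels [6 6 4 4]
Step 3: flows [0=1,1->2,1->3,2=3] -> levels [6 4 5 5]
Tank 1 first reaches <=4 at step 3

Answer: 3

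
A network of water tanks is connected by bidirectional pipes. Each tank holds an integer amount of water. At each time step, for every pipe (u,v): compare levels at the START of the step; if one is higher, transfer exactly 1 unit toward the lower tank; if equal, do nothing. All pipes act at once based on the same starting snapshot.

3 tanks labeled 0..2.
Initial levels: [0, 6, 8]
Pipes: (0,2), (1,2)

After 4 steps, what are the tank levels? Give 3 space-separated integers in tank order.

Step 1: flows [2->0,2->1] -> levels [1 7 6]
Step 2: flows [2->0,1->2] -> levels [2 6 6]
Step 3: flows [2->0,1=2] -> levels [3 6 5]
Step 4: flows [2->0,1->2] -> levels [4 5 5]

Answer: 4 5 5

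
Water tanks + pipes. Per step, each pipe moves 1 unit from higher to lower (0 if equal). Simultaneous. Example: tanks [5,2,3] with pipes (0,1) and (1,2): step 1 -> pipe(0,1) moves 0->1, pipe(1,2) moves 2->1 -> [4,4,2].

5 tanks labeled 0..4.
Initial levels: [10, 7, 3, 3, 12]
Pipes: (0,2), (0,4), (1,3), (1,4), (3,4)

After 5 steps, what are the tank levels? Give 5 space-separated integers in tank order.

Answer: 7 8 6 8 6

Derivation:
Step 1: flows [0->2,4->0,1->3,4->1,4->3] -> levels [10 7 4 5 9]
Step 2: flows [0->2,0->4,1->3,4->1,4->3] -> levels [8 7 5 7 8]
Step 3: flows [0->2,0=4,1=3,4->1,4->3] -> levels [7 8 6 8 6]
Step 4: flows [0->2,0->4,1=3,1->4,3->4] -> levels [5 7 7 7 9]
Step 5: flows [2->0,4->0,1=3,4->1,4->3] -> levels [7 8 6 8 6]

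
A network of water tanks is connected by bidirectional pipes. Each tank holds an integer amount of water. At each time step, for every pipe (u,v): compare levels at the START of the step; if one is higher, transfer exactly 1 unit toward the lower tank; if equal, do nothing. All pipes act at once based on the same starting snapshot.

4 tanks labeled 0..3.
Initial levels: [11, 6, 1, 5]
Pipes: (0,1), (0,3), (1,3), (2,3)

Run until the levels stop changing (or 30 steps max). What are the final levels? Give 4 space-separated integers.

Step 1: flows [0->1,0->3,1->3,3->2] -> levels [9 6 2 6]
Step 2: flows [0->1,0->3,1=3,3->2] -> levels [7 7 3 6]
Step 3: flows [0=1,0->3,1->3,3->2] -> levels [6 6 4 7]
Step 4: flows [0=1,3->0,3->1,3->2] -> levels [7 7 5 4]
Step 5: flows [0=1,0->3,1->3,2->3] -> levels [6 6 4 7]
  -> period-2 cycle: step 5 state = step 3 state; never stabilizes
  -> state at step 30: (30-3) mod 2 = 1, same as step 4 -> [7 7 5 4]

Answer: 7 7 5 4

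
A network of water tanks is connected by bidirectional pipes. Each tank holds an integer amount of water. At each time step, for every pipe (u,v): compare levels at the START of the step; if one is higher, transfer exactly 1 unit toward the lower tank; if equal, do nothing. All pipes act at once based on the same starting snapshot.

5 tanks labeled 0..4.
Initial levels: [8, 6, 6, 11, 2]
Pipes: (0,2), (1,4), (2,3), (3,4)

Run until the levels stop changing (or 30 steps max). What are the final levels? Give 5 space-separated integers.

Answer: 7 6 8 5 7

Derivation:
Step 1: flows [0->2,1->4,3->2,3->4] -> levels [7 5 8 9 4]
Step 2: flows [2->0,1->4,3->2,3->4] -> levels [8 4 8 7 6]
Step 3: flows [0=2,4->1,2->3,3->4] -> levels [8 5 7 7 6]
Step 4: flows [0->2,4->1,2=3,3->4] -> levels [7 6 8 6 6]
Step 5: flows [2->0,1=4,2->3,3=4] -> levels [8 6 6 7 6]
Step 6: flows [0->2,1=4,3->2,3->4] -> levels [7 6 8 5 7]
Step 7: flows [2->0,4->1,2->3,4->3] -> levels [8 7 6 7 5]
Step 8: flows [0->2,1->4,3->2,3->4] -> levels [7 6 8 5 7]
  -> period-2 cycle: step 8 state = step 6 state; never stabilizes
  -> state at step 30: (30-6) mod 2 = 0, same as step 6 -> [7 6 8 5 7]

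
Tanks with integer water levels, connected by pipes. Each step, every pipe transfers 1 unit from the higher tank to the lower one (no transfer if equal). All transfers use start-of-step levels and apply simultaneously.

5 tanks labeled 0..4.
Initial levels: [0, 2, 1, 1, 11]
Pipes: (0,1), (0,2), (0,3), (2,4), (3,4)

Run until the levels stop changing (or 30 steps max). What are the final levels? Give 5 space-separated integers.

Answer: 1 3 4 4 3

Derivation:
Step 1: flows [1->0,2->0,3->0,4->2,4->3] -> levels [3 1 1 1 9]
Step 2: flows [0->1,0->2,0->3,4->2,4->3] -> levels [0 2 3 3 7]
Step 3: flows [1->0,2->0,3->0,4->2,4->3] -> levels [3 1 3 3 5]
Step 4: flows [0->1,0=2,0=3,4->2,4->3] -> levels [2 2 4 4 3]
Step 5: flows [0=1,2->0,3->0,2->4,3->4] -> levels [4 2 2 2 5]
Step 6: flows [0->1,0->2,0->3,4->2,4->3] -> levels [1 3 4 4 3]
Step 7: flows [1->0,2->0,3->0,2->4,3->4] -> levels [4 2 2 2 5]
  -> period-2 cycle: step 7 state = step 5 state; never stabilizes
  -> state at step 30: (30-5) mod 2 = 1, same as step 6 -> [1 3 4 4 3]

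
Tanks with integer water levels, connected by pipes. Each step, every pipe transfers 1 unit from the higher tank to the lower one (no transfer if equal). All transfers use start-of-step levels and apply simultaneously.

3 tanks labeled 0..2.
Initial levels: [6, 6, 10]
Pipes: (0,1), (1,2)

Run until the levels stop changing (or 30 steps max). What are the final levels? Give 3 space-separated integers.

Step 1: flows [0=1,2->1] -> levels [6 7 9]
Step 2: flows [1->0,2->1] -> levels [7 7 8]
Step 3: flows [0=1,2->1] -> levels [7 8 7]
Step 4: flows [1->0,1->2] -> levels [8 6 8]
Step 5: flows [0->1,2->1] -> levels [7 8 7]
  -> period-2 cycle: step 5 state = step 3 state; never stabilizes
  -> state at step 30: (30-3) mod 2 = 1, same as step 4 -> [8 6 8]

Answer: 8 6 8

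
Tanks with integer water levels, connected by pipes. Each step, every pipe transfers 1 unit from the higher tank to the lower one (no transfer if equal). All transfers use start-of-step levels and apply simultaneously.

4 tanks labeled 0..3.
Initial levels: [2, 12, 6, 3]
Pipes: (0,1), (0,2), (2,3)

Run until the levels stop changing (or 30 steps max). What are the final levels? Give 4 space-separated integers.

Answer: 7 6 4 6

Derivation:
Step 1: flows [1->0,2->0,2->3] -> levels [4 11 4 4]
Step 2: flows [1->0,0=2,2=3] -> levels [5 10 4 4]
Step 3: flows [1->0,0->2,2=3] -> levels [5 9 5 4]
Step 4: flows [1->0,0=2,2->3] -> levels [6 8 4 5]
Step 5: flows [1->0,0->2,3->2] -> levels [6 7 6 4]
Step 6: flows [1->0,0=2,2->3] -> levels [7 6 5 5]
Step 7: flows [0->1,0->2,2=3] -> levels [5 7 6 5]
Step 8: flows [1->0,2->0,2->3] -> levels [7 6 4 6]
Step 9: flows [0->1,0->2,3->2] -> levels [5 7 6 5]
  -> period-2 cycle: step 9 state = step 7 state; never stabilizes
  -> state at step 30: (30-7) mod 2 = 1, same as step 8 -> [7 6 4 6]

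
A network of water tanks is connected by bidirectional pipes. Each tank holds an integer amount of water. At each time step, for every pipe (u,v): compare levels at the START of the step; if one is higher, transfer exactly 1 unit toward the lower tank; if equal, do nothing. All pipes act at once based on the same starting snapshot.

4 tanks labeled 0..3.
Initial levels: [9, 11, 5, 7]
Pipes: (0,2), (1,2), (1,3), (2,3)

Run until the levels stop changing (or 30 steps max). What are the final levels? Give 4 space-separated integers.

Answer: 8 7 8 9

Derivation:
Step 1: flows [0->2,1->2,1->3,3->2] -> levels [8 9 8 7]
Step 2: flows [0=2,1->2,1->3,2->3] -> levels [8 7 8 9]
Step 3: flows [0=2,2->1,3->1,3->2] -> levels [8 9 8 7]
  -> period-2 cycle: step 3 state = step 1 state; never stabilizes
  -> state at step 30: (30-1) mod 2 = 1, same as step 2 -> [8 7 8 9]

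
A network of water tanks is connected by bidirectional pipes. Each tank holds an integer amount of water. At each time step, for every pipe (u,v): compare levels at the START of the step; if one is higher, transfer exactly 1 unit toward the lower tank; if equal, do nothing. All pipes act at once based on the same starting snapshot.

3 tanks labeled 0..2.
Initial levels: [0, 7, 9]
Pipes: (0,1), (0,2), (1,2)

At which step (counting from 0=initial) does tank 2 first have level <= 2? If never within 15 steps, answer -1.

Answer: -1

Derivation:
Step 1: flows [1->0,2->0,2->1] -> levels [2 7 7]
Step 2: flows [1->0,2->0,1=2] -> levels [4 6 6]
Step 3: flows [1->0,2->0,1=2] -> levels [6 5 5]
Step 4: flows [0->1,0->2,1=2] -> levels [4 6 6]
  -> period-2 cycle (repeats step 2); tank 2 never drops to <=2
Tank 2 never reaches <=2 within 15 steps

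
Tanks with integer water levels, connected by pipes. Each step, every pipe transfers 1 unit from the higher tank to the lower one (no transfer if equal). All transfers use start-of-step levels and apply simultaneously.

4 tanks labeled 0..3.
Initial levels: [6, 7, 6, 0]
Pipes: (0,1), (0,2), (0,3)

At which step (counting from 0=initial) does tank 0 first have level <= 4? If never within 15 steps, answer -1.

Step 1: flows [1->0,0=2,0->3] -> levels [6 6 6 1]
Step 2: flows [0=1,0=2,0->3] -> levels [5 6 6 2]
Step 3: flows [1->0,2->0,0->3] -> levels [6 5 5 3]
Step 4: flows [0->1,0->2,0->3] -> levels [3 6 6 4]
Tank 0 first reaches <=4 at step 4

Answer: 4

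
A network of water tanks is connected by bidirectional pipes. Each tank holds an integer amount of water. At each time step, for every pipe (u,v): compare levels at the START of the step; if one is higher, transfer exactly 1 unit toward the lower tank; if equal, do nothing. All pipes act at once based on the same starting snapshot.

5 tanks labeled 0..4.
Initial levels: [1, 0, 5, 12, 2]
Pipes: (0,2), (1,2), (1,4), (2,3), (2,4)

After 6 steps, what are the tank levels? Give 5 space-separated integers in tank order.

Answer: 4 4 2 6 4

Derivation:
Step 1: flows [2->0,2->1,4->1,3->2,2->4] -> levels [2 2 3 11 2]
Step 2: flows [2->0,2->1,1=4,3->2,2->4] -> levels [3 3 1 10 3]
Step 3: flows [0->2,1->2,1=4,3->2,4->2] -> levels [2 2 5 9 2]
Step 4: flows [2->0,2->1,1=4,3->2,2->4] -> levels [3 3 3 8 3]
Step 5: flows [0=2,1=2,1=4,3->2,2=4] -> levels [3 3 4 7 3]
Step 6: flows [2->0,2->1,1=4,3->2,2->4] -> levels [4 4 2 6 4]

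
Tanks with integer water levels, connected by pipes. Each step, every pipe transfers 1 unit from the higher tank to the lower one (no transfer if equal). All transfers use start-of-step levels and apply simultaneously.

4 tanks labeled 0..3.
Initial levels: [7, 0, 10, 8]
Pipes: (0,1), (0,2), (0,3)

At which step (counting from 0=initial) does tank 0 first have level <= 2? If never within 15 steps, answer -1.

Answer: -1

Derivation:
Step 1: flows [0->1,2->0,3->0] -> levels [8 1 9 7]
Step 2: flows [0->1,2->0,0->3] -> levels [7 2 8 8]
Step 3: flows [0->1,2->0,3->0] -> levels [8 3 7 7]
Step 4: flows [0->1,0->2,0->3] -> levels [5 4 8 8]
Step 5: flows [0->1,2->0,3->0] -> levels [6 5 7 7]
Step 6: flows [0->1,2->0,3->0] -> levels [7 6 6 6]
Step 7: flows [0->1,0->2,0->3] -> levels [4 7 7 7]
Step 8: flows [1->0,2->0,3->0] -> levels [7 6 6 6]
  -> period-2 cycle (repeats step 6); tank 0 never drops to <=2
Tank 0 never reaches <=2 within 15 steps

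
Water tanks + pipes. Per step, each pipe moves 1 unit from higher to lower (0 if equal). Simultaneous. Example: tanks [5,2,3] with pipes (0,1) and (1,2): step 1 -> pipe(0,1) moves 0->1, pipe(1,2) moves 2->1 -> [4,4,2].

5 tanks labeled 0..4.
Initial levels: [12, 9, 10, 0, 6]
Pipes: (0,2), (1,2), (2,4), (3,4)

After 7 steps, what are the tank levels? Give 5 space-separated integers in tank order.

Answer: 9 9 6 6 7

Derivation:
Step 1: flows [0->2,2->1,2->4,4->3] -> levels [11 10 9 1 6]
Step 2: flows [0->2,1->2,2->4,4->3] -> levels [10 9 10 2 6]
Step 3: flows [0=2,2->1,2->4,4->3] -> levels [10 10 8 3 6]
Step 4: flows [0->2,1->2,2->4,4->3] -> levels [9 9 9 4 6]
Step 5: flows [0=2,1=2,2->4,4->3] -> levels [9 9 8 5 6]
Step 6: flows [0->2,1->2,2->4,4->3] -> levels [8 8 9 6 6]
Step 7: flows [2->0,2->1,2->4,3=4] -> levels [9 9 6 6 7]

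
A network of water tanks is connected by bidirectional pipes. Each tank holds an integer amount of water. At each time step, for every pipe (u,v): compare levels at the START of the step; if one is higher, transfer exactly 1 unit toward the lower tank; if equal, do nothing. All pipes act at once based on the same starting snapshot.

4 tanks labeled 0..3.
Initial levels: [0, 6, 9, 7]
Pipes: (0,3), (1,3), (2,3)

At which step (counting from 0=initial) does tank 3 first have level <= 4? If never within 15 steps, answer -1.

Answer: 7

Derivation:
Step 1: flows [3->0,3->1,2->3] -> levels [1 7 8 6]
Step 2: flows [3->0,1->3,2->3] -> levels [2 6 7 7]
Step 3: flows [3->0,3->1,2=3] -> levels [3 7 7 5]
Step 4: flows [3->0,1->3,2->3] -> levels [4 6 6 6]
Step 5: flows [3->0,1=3,2=3] -> levels [5 6 6 5]
Step 6: flows [0=3,1->3,2->3] -> levels [5 5 5 7]
Step 7: flows [3->0,3->1,3->2] -> levels [6 6 6 4]
Tank 3 first reaches <=4 at step 7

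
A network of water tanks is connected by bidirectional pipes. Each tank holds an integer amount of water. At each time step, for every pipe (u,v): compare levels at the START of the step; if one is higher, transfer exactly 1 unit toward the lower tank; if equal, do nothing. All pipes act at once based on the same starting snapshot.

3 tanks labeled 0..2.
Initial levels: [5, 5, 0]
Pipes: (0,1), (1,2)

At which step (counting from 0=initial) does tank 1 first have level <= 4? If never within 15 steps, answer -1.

Answer: 1

Derivation:
Step 1: flows [0=1,1->2] -> levels [5 4 1]
Tank 1 first reaches <=4 at step 1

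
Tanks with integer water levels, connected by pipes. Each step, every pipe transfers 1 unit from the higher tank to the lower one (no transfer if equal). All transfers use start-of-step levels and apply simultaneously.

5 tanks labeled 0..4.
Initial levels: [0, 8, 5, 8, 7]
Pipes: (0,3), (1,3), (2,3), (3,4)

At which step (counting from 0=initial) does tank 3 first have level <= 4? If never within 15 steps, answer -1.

Step 1: flows [3->0,1=3,3->2,3->4] -> levels [1 8 6 5 8]
Step 2: flows [3->0,1->3,2->3,4->3] -> levels [2 7 5 7 7]
Step 3: flows [3->0,1=3,3->2,3=4] -> levels [3 7 6 5 7]
Step 4: flows [3->0,1->3,2->3,4->3] -> levels [4 6 5 7 6]
Step 5: flows [3->0,3->1,3->2,3->4] -> levels [5 7 6 3 7]
Tank 3 first reaches <=4 at step 5

Answer: 5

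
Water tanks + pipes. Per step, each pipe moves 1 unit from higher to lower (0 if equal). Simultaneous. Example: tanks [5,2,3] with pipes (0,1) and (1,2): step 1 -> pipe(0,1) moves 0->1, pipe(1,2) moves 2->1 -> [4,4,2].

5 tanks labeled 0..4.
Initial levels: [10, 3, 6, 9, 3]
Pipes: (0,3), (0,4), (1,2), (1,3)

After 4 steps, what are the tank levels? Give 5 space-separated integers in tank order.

Answer: 7 7 6 5 6

Derivation:
Step 1: flows [0->3,0->4,2->1,3->1] -> levels [8 5 5 9 4]
Step 2: flows [3->0,0->4,1=2,3->1] -> levels [8 6 5 7 5]
Step 3: flows [0->3,0->4,1->2,3->1] -> levels [6 6 6 7 6]
Step 4: flows [3->0,0=4,1=2,3->1] -> levels [7 7 6 5 6]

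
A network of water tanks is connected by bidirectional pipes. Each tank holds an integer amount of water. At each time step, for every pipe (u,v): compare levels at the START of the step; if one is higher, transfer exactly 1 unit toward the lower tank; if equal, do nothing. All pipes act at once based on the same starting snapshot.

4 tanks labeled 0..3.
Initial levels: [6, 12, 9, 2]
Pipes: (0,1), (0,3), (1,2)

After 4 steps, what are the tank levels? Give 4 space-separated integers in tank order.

Step 1: flows [1->0,0->3,1->2] -> levels [6 10 10 3]
Step 2: flows [1->0,0->3,1=2] -> levels [6 9 10 4]
Step 3: flows [1->0,0->3,2->1] -> levels [6 9 9 5]
Step 4: flows [1->0,0->3,1=2] -> levels [6 8 9 6]

Answer: 6 8 9 6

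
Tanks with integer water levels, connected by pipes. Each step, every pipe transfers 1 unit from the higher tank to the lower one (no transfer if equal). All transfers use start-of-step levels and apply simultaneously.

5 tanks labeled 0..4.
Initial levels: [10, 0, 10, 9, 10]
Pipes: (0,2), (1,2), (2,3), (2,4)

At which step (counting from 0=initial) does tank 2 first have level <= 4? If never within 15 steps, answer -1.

Step 1: flows [0=2,2->1,2->3,2=4] -> levels [10 1 8 10 10]
Step 2: flows [0->2,2->1,3->2,4->2] -> levels [9 2 10 9 9]
Step 3: flows [2->0,2->1,2->3,2->4] -> levels [10 3 6 10 10]
Step 4: flows [0->2,2->1,3->2,4->2] -> levels [9 4 8 9 9]
Step 5: flows [0->2,2->1,3->2,4->2] -> levels [8 5 10 8 8]
Step 6: flows [2->0,2->1,2->3,2->4] -> levels [9 6 6 9 9]
Step 7: flows [0->2,1=2,3->2,4->2] -> levels [8 6 9 8 8]
Step 8: flows [2->0,2->1,2->3,2->4] -> levels [9 7 5 9 9]
Step 9: flows [0->2,1->2,3->2,4->2] -> levels [8 6 9 8 8]
  -> period-2 cycle (repeats step 7); tank 2 never drops to <=4
Tank 2 never reaches <=4 within 15 steps

Answer: -1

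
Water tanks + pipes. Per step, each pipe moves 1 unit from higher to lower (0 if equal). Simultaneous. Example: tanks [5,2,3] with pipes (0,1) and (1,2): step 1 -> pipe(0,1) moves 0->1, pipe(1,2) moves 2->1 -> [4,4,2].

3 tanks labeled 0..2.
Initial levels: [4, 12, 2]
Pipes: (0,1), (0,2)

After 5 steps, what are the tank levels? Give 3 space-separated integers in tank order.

Step 1: flows [1->0,0->2] -> levels [4 11 3]
Step 2: flows [1->0,0->2] -> levels [4 10 4]
Step 3: flows [1->0,0=2] -> levels [5 9 4]
Step 4: flows [1->0,0->2] -> levels [5 8 5]
Step 5: flows [1->0,0=2] -> levels [6 7 5]

Answer: 6 7 5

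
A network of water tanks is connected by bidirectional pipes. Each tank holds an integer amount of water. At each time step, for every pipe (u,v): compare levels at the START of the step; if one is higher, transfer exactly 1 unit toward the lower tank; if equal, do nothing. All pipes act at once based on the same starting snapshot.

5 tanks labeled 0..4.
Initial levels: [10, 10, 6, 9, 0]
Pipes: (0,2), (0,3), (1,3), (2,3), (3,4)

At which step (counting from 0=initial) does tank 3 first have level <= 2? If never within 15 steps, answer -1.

Step 1: flows [0->2,0->3,1->3,3->2,3->4] -> levels [8 9 8 9 1]
Step 2: flows [0=2,3->0,1=3,3->2,3->4] -> levels [9 9 9 6 2]
Step 3: flows [0=2,0->3,1->3,2->3,3->4] -> levels [8 8 8 8 3]
Step 4: flows [0=2,0=3,1=3,2=3,3->4] -> levels [8 8 8 7 4]
Step 5: flows [0=2,0->3,1->3,2->3,3->4] -> levels [7 7 7 9 5]
Step 6: flows [0=2,3->0,3->1,3->2,3->4] -> levels [8 8 8 5 6]
Step 7: flows [0=2,0->3,1->3,2->3,4->3] -> levels [7 7 7 9 5]
  -> period-2 cycle (repeats step 5); tank 3 never drops to <=2
Tank 3 never reaches <=2 within 15 steps

Answer: -1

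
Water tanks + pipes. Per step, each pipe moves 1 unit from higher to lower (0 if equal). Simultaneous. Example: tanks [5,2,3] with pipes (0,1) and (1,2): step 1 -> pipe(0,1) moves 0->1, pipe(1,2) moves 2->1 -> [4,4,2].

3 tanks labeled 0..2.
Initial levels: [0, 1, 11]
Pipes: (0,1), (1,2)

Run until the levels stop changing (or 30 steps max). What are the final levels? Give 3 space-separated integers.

Answer: 4 4 4

Derivation:
Step 1: flows [1->0,2->1] -> levels [1 1 10]
Step 2: flows [0=1,2->1] -> levels [1 2 9]
Step 3: flows [1->0,2->1] -> levels [2 2 8]
Step 4: flows [0=1,2->1] -> levels [2 3 7]
Step 5: flows [1->0,2->1] -> levels [3 3 6]
Step 6: flows [0=1,2->1] -> levels [3 4 5]
Step 7: flows [1->0,2->1] -> levels [4 4 4]
Step 8: flows [0=1,1=2] -> levels [4 4 4]
  -> stable (no change)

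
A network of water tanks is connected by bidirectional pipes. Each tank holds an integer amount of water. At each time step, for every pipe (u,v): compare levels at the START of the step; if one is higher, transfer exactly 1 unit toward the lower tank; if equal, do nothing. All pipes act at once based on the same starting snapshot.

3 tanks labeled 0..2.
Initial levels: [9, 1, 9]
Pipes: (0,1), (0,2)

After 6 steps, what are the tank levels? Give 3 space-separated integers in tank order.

Answer: 7 6 6

Derivation:
Step 1: flows [0->1,0=2] -> levels [8 2 9]
Step 2: flows [0->1,2->0] -> levels [8 3 8]
Step 3: flows [0->1,0=2] -> levels [7 4 8]
Step 4: flows [0->1,2->0] -> levels [7 5 7]
Step 5: flows [0->1,0=2] -> levels [6 6 7]
Step 6: flows [0=1,2->0] -> levels [7 6 6]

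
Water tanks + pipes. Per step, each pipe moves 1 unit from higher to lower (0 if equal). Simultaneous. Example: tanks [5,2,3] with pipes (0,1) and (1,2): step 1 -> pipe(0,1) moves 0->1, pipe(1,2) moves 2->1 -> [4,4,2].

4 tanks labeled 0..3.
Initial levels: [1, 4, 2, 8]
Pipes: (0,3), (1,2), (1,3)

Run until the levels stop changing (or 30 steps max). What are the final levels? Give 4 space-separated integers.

Answer: 3 3 4 5

Derivation:
Step 1: flows [3->0,1->2,3->1] -> levels [2 4 3 6]
Step 2: flows [3->0,1->2,3->1] -> levels [3 4 4 4]
Step 3: flows [3->0,1=2,1=3] -> levels [4 4 4 3]
Step 4: flows [0->3,1=2,1->3] -> levels [3 3 4 5]
Step 5: flows [3->0,2->1,3->1] -> levels [4 5 3 3]
Step 6: flows [0->3,1->2,1->3] -> levels [3 3 4 5]
  -> period-2 cycle: step 6 state = step 4 state; never stabilizes
  -> state at step 30: (30-4) mod 2 = 0, same as step 4 -> [3 3 4 5]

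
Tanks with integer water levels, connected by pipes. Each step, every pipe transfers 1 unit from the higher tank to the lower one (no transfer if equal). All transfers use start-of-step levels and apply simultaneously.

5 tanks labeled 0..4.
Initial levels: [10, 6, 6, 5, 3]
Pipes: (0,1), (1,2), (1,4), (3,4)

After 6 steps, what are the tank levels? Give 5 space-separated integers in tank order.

Step 1: flows [0->1,1=2,1->4,3->4] -> levels [9 6 6 4 5]
Step 2: flows [0->1,1=2,1->4,4->3] -> levels [8 6 6 5 5]
Step 3: flows [0->1,1=2,1->4,3=4] -> levels [7 6 6 5 6]
Step 4: flows [0->1,1=2,1=4,4->3] -> levels [6 7 6 6 5]
Step 5: flows [1->0,1->2,1->4,3->4] -> levels [7 4 7 5 7]
Step 6: flows [0->1,2->1,4->1,4->3] -> levels [6 7 6 6 5]

Answer: 6 7 6 6 5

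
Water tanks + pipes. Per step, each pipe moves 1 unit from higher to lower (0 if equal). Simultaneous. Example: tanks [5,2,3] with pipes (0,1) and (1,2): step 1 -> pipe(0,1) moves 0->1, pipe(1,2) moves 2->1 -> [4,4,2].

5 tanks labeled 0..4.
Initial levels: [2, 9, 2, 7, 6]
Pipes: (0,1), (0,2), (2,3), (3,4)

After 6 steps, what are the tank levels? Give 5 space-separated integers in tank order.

Answer: 6 5 4 6 5

Derivation:
Step 1: flows [1->0,0=2,3->2,3->4] -> levels [3 8 3 5 7]
Step 2: flows [1->0,0=2,3->2,4->3] -> levels [4 7 4 5 6]
Step 3: flows [1->0,0=2,3->2,4->3] -> levels [5 6 5 5 5]
Step 4: flows [1->0,0=2,2=3,3=4] -> levels [6 5 5 5 5]
Step 5: flows [0->1,0->2,2=3,3=4] -> levels [4 6 6 5 5]
Step 6: flows [1->0,2->0,2->3,3=4] -> levels [6 5 4 6 5]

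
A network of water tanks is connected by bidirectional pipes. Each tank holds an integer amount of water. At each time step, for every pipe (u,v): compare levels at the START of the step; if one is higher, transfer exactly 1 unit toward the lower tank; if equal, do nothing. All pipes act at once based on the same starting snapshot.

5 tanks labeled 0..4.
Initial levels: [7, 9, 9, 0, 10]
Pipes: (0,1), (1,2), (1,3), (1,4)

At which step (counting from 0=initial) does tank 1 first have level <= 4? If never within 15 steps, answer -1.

Answer: -1

Derivation:
Step 1: flows [1->0,1=2,1->3,4->1] -> levels [8 8 9 1 9]
Step 2: flows [0=1,2->1,1->3,4->1] -> levels [8 9 8 2 8]
Step 3: flows [1->0,1->2,1->3,1->4] -> levels [9 5 9 3 9]
Step 4: flows [0->1,2->1,1->3,4->1] -> levels [8 7 8 4 8]
Step 5: flows [0->1,2->1,1->3,4->1] -> levels [7 9 7 5 7]
Step 6: flows [1->0,1->2,1->3,1->4] -> levels [8 5 8 6 8]
Step 7: flows [0->1,2->1,3->1,4->1] -> levels [7 9 7 5 7]
  -> period-2 cycle (repeats step 5); tank 1 never drops to <=4
Tank 1 never reaches <=4 within 15 steps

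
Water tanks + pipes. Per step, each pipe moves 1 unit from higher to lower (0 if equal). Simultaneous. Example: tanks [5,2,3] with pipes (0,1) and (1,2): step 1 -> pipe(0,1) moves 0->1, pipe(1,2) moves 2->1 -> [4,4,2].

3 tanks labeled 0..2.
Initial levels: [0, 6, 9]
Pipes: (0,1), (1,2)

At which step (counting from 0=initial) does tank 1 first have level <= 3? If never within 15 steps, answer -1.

Answer: -1

Derivation:
Step 1: flows [1->0,2->1] -> levels [1 6 8]
Step 2: flows [1->0,2->1] -> levels [2 6 7]
Step 3: flows [1->0,2->1] -> levels [3 6 6]
Step 4: flows [1->0,1=2] -> levels [4 5 6]
Step 5: flows [1->0,2->1] -> levels [5 5 5]
Step 6: flows [0=1,1=2] -> levels [5 5 5]
  -> stable; tank 1 stays at 5 > 3
Tank 1 never reaches <=3 within 15 steps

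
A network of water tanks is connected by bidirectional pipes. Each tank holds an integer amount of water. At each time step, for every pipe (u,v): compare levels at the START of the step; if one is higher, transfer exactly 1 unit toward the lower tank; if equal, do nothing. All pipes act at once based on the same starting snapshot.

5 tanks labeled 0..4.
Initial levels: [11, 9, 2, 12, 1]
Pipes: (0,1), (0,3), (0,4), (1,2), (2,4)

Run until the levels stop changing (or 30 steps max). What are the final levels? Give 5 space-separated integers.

Answer: 6 8 5 8 8

Derivation:
Step 1: flows [0->1,3->0,0->4,1->2,2->4] -> levels [10 9 2 11 3]
Step 2: flows [0->1,3->0,0->4,1->2,4->2] -> levels [9 9 4 10 3]
Step 3: flows [0=1,3->0,0->4,1->2,2->4] -> levels [9 8 4 9 5]
Step 4: flows [0->1,0=3,0->4,1->2,4->2] -> levels [7 8 6 9 5]
Step 5: flows [1->0,3->0,0->4,1->2,2->4] -> levels [8 6 6 8 7]
Step 6: flows [0->1,0=3,0->4,1=2,4->2] -> levels [6 7 7 8 7]
Step 7: flows [1->0,3->0,4->0,1=2,2=4] -> levels [9 6 7 7 6]
Step 8: flows [0->1,0->3,0->4,2->1,2->4] -> levels [6 8 5 8 8]
Step 9: flows [1->0,3->0,4->0,1->2,4->2] -> levels [9 6 7 7 6]
  -> period-2 cycle: step 9 state = step 7 state; never stabilizes
  -> state at step 30: (30-7) mod 2 = 1, same as step 8 -> [6 8 5 8 8]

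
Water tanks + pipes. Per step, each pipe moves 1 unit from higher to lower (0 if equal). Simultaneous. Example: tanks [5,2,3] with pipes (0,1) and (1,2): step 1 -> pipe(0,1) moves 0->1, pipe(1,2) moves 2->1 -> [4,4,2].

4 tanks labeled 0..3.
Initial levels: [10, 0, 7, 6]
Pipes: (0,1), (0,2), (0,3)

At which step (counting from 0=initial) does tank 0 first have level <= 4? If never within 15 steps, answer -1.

Step 1: flows [0->1,0->2,0->3] -> levels [7 1 8 7]
Step 2: flows [0->1,2->0,0=3] -> levels [7 2 7 7]
Step 3: flows [0->1,0=2,0=3] -> levels [6 3 7 7]
Step 4: flows [0->1,2->0,3->0] -> levels [7 4 6 6]
Step 5: flows [0->1,0->2,0->3] -> levels [4 5 7 7]
Tank 0 first reaches <=4 at step 5

Answer: 5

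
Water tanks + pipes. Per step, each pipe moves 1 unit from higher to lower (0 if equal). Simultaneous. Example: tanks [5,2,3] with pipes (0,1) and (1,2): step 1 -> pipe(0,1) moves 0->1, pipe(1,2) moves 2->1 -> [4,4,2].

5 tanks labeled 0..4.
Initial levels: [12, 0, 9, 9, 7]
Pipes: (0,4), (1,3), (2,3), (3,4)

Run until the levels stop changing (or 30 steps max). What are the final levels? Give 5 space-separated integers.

Answer: 9 6 7 8 7

Derivation:
Step 1: flows [0->4,3->1,2=3,3->4] -> levels [11 1 9 7 9]
Step 2: flows [0->4,3->1,2->3,4->3] -> levels [10 2 8 8 9]
Step 3: flows [0->4,3->1,2=3,4->3] -> levels [9 3 8 8 9]
Step 4: flows [0=4,3->1,2=3,4->3] -> levels [9 4 8 8 8]
Step 5: flows [0->4,3->1,2=3,3=4] -> levels [8 5 8 7 9]
Step 6: flows [4->0,3->1,2->3,4->3] -> levels [9 6 7 8 7]
Step 7: flows [0->4,3->1,3->2,3->4] -> levels [8 7 8 5 9]
Step 8: flows [4->0,1->3,2->3,4->3] -> levels [9 6 7 8 7]
  -> period-2 cycle: step 8 state = step 6 state; never stabilizes
  -> state at step 30: (30-6) mod 2 = 0, same as step 6 -> [9 6 7 8 7]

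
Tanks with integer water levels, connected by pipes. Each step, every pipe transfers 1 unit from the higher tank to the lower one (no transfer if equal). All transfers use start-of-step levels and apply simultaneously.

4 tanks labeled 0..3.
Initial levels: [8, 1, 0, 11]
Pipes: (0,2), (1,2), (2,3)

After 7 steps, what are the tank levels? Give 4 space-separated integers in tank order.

Answer: 5 5 5 5

Derivation:
Step 1: flows [0->2,1->2,3->2] -> levels [7 0 3 10]
Step 2: flows [0->2,2->1,3->2] -> levels [6 1 4 9]
Step 3: flows [0->2,2->1,3->2] -> levels [5 2 5 8]
Step 4: flows [0=2,2->1,3->2] -> levels [5 3 5 7]
Step 5: flows [0=2,2->1,3->2] -> levels [5 4 5 6]
Step 6: flows [0=2,2->1,3->2] -> levels [5 5 5 5]
Step 7: flows [0=2,1=2,2=3] -> levels [5 5 5 5]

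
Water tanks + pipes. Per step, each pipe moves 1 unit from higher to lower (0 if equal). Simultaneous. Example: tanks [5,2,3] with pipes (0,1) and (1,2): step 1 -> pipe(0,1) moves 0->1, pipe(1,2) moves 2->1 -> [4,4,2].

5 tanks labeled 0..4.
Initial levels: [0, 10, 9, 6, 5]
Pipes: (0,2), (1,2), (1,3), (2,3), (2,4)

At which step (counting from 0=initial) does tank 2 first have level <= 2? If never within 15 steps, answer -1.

Step 1: flows [2->0,1->2,1->3,2->3,2->4] -> levels [1 8 7 8 6]
Step 2: flows [2->0,1->2,1=3,3->2,2->4] -> levels [2 7 7 7 7]
Step 3: flows [2->0,1=2,1=3,2=3,2=4] -> levels [3 7 6 7 7]
Step 4: flows [2->0,1->2,1=3,3->2,4->2] -> levels [4 6 8 6 6]
Step 5: flows [2->0,2->1,1=3,2->3,2->4] -> levels [5 7 4 7 7]
Step 6: flows [0->2,1->2,1=3,3->2,4->2] -> levels [4 6 8 6 6]
  -> period-2 cycle (repeats step 4); tank 2 never drops to <=2
Tank 2 never reaches <=2 within 15 steps

Answer: -1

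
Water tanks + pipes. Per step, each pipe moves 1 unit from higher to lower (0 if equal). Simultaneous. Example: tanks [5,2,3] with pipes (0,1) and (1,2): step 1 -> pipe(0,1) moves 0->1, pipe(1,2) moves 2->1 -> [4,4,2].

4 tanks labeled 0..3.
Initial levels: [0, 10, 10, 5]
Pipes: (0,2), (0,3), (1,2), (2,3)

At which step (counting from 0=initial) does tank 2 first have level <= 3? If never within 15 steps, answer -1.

Step 1: flows [2->0,3->0,1=2,2->3] -> levels [2 10 8 5]
Step 2: flows [2->0,3->0,1->2,2->3] -> levels [4 9 7 5]
Step 3: flows [2->0,3->0,1->2,2->3] -> levels [6 8 6 5]
Step 4: flows [0=2,0->3,1->2,2->3] -> levels [5 7 6 7]
Step 5: flows [2->0,3->0,1->2,3->2] -> levels [7 6 7 5]
Step 6: flows [0=2,0->3,2->1,2->3] -> levels [6 7 5 7]
Step 7: flows [0->2,3->0,1->2,3->2] -> levels [6 6 8 5]
Step 8: flows [2->0,0->3,2->1,2->3] -> levels [6 7 5 7]
  -> period-2 cycle (repeats step 6); tank 2 never drops to <=3
Tank 2 never reaches <=3 within 15 steps

Answer: -1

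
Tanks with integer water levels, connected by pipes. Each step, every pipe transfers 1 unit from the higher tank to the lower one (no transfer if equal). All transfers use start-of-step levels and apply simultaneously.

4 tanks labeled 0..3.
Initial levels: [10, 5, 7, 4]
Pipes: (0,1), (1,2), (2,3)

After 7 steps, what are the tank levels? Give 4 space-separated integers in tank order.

Answer: 6 8 5 7

Derivation:
Step 1: flows [0->1,2->1,2->3] -> levels [9 7 5 5]
Step 2: flows [0->1,1->2,2=3] -> levels [8 7 6 5]
Step 3: flows [0->1,1->2,2->3] -> levels [7 7 6 6]
Step 4: flows [0=1,1->2,2=3] -> levels [7 6 7 6]
Step 5: flows [0->1,2->1,2->3] -> levels [6 8 5 7]
Step 6: flows [1->0,1->2,3->2] -> levels [7 6 7 6]
  -> period-2 cycle: step 6 state = step 4 state
  -> state at step 7: (7-4) mod 2 = 1, same as step 5 -> [6 8 5 7]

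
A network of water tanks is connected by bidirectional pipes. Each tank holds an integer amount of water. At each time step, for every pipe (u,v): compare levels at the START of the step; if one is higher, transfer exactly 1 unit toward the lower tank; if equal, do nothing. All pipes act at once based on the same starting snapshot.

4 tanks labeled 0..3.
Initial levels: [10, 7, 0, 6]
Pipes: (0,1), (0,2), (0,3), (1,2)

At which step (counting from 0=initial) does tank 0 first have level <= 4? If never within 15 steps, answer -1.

Step 1: flows [0->1,0->2,0->3,1->2] -> levels [7 7 2 7]
Step 2: flows [0=1,0->2,0=3,1->2] -> levels [6 6 4 7]
Step 3: flows [0=1,0->2,3->0,1->2] -> levels [6 5 6 6]
Step 4: flows [0->1,0=2,0=3,2->1] -> levels [5 7 5 6]
Step 5: flows [1->0,0=2,3->0,1->2] -> levels [7 5 6 5]
Step 6: flows [0->1,0->2,0->3,2->1] -> levels [4 7 6 6]
Tank 0 first reaches <=4 at step 6

Answer: 6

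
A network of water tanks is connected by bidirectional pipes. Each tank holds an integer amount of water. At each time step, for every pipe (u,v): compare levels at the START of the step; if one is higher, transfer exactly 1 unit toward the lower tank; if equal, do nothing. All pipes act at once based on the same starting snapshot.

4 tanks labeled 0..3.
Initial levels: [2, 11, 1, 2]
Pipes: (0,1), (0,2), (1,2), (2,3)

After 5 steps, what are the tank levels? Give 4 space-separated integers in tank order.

Step 1: flows [1->0,0->2,1->2,3->2] -> levels [2 9 4 1]
Step 2: flows [1->0,2->0,1->2,2->3] -> levels [4 7 3 2]
Step 3: flows [1->0,0->2,1->2,2->3] -> levels [4 5 4 3]
Step 4: flows [1->0,0=2,1->2,2->3] -> levels [5 3 4 4]
Step 5: flows [0->1,0->2,2->1,2=3] -> levels [3 5 4 4]

Answer: 3 5 4 4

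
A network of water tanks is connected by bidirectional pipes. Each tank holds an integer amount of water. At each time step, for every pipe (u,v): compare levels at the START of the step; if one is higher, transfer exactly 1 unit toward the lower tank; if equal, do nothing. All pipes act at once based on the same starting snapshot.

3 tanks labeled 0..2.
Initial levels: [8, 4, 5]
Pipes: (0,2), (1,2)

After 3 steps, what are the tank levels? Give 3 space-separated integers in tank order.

Answer: 6 6 5

Derivation:
Step 1: flows [0->2,2->1] -> levels [7 5 5]
Step 2: flows [0->2,1=2] -> levels [6 5 6]
Step 3: flows [0=2,2->1] -> levels [6 6 5]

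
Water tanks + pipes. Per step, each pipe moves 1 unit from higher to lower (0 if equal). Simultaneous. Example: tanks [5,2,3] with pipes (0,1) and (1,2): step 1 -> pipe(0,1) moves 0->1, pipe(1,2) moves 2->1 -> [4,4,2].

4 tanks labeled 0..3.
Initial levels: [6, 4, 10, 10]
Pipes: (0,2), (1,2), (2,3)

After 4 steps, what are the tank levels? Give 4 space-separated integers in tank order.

Step 1: flows [2->0,2->1,2=3] -> levels [7 5 8 10]
Step 2: flows [2->0,2->1,3->2] -> levels [8 6 7 9]
Step 3: flows [0->2,2->1,3->2] -> levels [7 7 8 8]
Step 4: flows [2->0,2->1,2=3] -> levels [8 8 6 8]

Answer: 8 8 6 8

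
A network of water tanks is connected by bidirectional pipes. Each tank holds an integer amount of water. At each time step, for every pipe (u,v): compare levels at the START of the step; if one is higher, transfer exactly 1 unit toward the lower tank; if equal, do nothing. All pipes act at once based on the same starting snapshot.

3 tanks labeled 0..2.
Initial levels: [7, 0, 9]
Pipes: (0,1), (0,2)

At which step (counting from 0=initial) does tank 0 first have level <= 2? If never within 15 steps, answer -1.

Step 1: flows [0->1,2->0] -> levels [7 1 8]
Step 2: flows [0->1,2->0] -> levels [7 2 7]
Step 3: flows [0->1,0=2] -> levels [6 3 7]
Step 4: flows [0->1,2->0] -> levels [6 4 6]
Step 5: flows [0->1,0=2] -> levels [5 5 6]
Step 6: flows [0=1,2->0] -> levels [6 5 5]
Step 7: flows [0->1,0->2] -> levels [4 6 6]
Step 8: flows [1->0,2->0] -> levels [6 5 5]
  -> period-2 cycle (repeats step 6); tank 0 never drops to <=2
Tank 0 never reaches <=2 within 15 steps

Answer: -1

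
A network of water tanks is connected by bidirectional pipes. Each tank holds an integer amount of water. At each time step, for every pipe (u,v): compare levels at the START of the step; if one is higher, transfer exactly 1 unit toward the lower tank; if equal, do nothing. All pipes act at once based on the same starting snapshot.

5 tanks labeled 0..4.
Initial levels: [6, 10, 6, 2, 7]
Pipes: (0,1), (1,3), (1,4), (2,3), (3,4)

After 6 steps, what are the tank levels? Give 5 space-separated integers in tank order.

Answer: 7 5 5 8 6

Derivation:
Step 1: flows [1->0,1->3,1->4,2->3,4->3] -> levels [7 7 5 5 7]
Step 2: flows [0=1,1->3,1=4,2=3,4->3] -> levels [7 6 5 7 6]
Step 3: flows [0->1,3->1,1=4,3->2,3->4] -> levels [6 8 6 4 7]
Step 4: flows [1->0,1->3,1->4,2->3,4->3] -> levels [7 5 5 7 7]
Step 5: flows [0->1,3->1,4->1,3->2,3=4] -> levels [6 8 6 5 6]
Step 6: flows [1->0,1->3,1->4,2->3,4->3] -> levels [7 5 5 8 6]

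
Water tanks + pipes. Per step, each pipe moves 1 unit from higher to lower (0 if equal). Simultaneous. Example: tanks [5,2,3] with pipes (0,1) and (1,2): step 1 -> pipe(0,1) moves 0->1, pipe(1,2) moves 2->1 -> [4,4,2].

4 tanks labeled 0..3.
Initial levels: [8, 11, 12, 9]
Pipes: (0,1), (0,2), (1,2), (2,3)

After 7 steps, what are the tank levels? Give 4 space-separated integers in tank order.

Step 1: flows [1->0,2->0,2->1,2->3] -> levels [10 11 9 10]
Step 2: flows [1->0,0->2,1->2,3->2] -> levels [10 9 12 9]
Step 3: flows [0->1,2->0,2->1,2->3] -> levels [10 11 9 10]
  -> period-2 cycle: step 3 state = step 1 state
  -> state at step 7: (7-1) mod 2 = 0, same as step 1 -> [10 11 9 10]

Answer: 10 11 9 10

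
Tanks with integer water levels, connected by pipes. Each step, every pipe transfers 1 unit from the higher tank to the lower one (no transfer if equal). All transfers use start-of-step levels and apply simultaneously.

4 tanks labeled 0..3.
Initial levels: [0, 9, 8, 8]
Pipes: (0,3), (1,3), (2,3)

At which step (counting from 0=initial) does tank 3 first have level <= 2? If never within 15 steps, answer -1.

Step 1: flows [3->0,1->3,2=3] -> levels [1 8 8 8]
Step 2: flows [3->0,1=3,2=3] -> levels [2 8 8 7]
Step 3: flows [3->0,1->3,2->3] -> levels [3 7 7 8]
Step 4: flows [3->0,3->1,3->2] -> levels [4 8 8 5]
Step 5: flows [3->0,1->3,2->3] -> levels [5 7 7 6]
Step 6: flows [3->0,1->3,2->3] -> levels [6 6 6 7]
Step 7: flows [3->0,3->1,3->2] -> levels [7 7 7 4]
Step 8: flows [0->3,1->3,2->3] -> levels [6 6 6 7]
  -> period-2 cycle (repeats step 6); tank 3 never drops to <=2
Tank 3 never reaches <=2 within 15 steps

Answer: -1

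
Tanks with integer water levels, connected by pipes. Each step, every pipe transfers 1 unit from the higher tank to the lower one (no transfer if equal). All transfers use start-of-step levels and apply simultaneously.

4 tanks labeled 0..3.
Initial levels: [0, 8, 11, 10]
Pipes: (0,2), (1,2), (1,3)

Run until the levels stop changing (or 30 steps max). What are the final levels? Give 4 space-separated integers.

Answer: 8 8 6 7

Derivation:
Step 1: flows [2->0,2->1,3->1] -> levels [1 10 9 9]
Step 2: flows [2->0,1->2,1->3] -> levels [2 8 9 10]
Step 3: flows [2->0,2->1,3->1] -> levels [3 10 7 9]
Step 4: flows [2->0,1->2,1->3] -> levels [4 8 7 10]
Step 5: flows [2->0,1->2,3->1] -> levels [5 8 7 9]
Step 6: flows [2->0,1->2,3->1] -> levels [6 8 7 8]
Step 7: flows [2->0,1->2,1=3] -> levels [7 7 7 8]
Step 8: flows [0=2,1=2,3->1] -> levels [7 8 7 7]
Step 9: flows [0=2,1->2,1->3] -> levels [7 6 8 8]
Step 10: flows [2->0,2->1,3->1] -> levels [8 8 6 7]
Step 11: flows [0->2,1->2,1->3] -> levels [7 6 8 8]
  -> period-2 cycle: step 11 state = step 9 state; never stabilizes
  -> state at step 30: (30-9) mod 2 = 1, same as step 10 -> [8 8 6 7]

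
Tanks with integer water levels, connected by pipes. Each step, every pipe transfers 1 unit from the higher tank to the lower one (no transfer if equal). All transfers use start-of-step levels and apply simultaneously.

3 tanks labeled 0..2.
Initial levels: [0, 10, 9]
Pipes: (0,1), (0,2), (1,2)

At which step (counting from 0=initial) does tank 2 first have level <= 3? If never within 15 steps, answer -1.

Answer: -1

Derivation:
Step 1: flows [1->0,2->0,1->2] -> levels [2 8 9]
Step 2: flows [1->0,2->0,2->1] -> levels [4 8 7]
Step 3: flows [1->0,2->0,1->2] -> levels [6 6 7]
Step 4: flows [0=1,2->0,2->1] -> levels [7 7 5]
Step 5: flows [0=1,0->2,1->2] -> levels [6 6 7]
  -> period-2 cycle (repeats step 3); tank 2 never drops to <=3
Tank 2 never reaches <=3 within 15 steps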